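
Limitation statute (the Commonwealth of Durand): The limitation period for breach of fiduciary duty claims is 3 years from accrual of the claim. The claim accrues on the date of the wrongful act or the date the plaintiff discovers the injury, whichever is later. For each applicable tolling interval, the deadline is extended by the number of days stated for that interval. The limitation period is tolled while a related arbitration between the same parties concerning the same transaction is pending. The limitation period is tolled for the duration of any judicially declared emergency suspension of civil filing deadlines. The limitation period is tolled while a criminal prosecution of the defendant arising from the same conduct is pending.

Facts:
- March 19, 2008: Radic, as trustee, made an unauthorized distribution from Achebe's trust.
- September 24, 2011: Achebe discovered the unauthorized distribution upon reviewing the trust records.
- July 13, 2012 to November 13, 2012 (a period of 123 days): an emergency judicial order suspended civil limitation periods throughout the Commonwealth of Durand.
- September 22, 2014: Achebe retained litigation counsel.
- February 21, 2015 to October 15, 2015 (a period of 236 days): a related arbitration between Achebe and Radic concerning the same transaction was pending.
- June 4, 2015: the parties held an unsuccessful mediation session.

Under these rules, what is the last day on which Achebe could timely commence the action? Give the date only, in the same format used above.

The claim accrued on September 24, 2011 — the later of the March 19, 2008 act and the September 24, 2011 discovery.
3 years from September 24, 2011 is September 24, 2014.
Because the emergency suspension of filing deadlines ran from July 13, 2012 to November 13, 2012, the deadline is extended by 123 days to January 25, 2015.
The pending related arbitration from February 21, 2015 to October 15, 2015 began after the period had already run on January 25, 2015, so it has no tolling effect.
None of the other events listed affects the running of the period under the stated rules.

January 25, 2015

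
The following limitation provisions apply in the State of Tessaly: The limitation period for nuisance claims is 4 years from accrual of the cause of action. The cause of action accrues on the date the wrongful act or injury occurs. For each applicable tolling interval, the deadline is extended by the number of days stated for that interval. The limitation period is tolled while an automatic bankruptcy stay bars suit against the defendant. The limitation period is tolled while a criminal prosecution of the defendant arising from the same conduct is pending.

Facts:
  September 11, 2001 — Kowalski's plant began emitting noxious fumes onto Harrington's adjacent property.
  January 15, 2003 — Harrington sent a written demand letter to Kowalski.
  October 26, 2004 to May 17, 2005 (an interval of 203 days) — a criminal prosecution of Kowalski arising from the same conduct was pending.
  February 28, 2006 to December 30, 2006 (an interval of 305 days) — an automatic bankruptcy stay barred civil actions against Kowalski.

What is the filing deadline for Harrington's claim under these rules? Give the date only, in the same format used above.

February 1, 2007

The limitation period began to run on September 11, 2001.
The untolled deadline — 4 years after September 11, 2001 — is September 11, 2005.
The pending criminal prosecution from October 26, 2004 to May 17, 2005 tolled the period for 203 days, extending the deadline to April 2, 2006.
The automatic bankruptcy stay from February 28, 2006 to December 30, 2006 tolled the period for 305 days, extending the deadline to February 1, 2007.
None of the other events listed affects the running of the period under the stated rules.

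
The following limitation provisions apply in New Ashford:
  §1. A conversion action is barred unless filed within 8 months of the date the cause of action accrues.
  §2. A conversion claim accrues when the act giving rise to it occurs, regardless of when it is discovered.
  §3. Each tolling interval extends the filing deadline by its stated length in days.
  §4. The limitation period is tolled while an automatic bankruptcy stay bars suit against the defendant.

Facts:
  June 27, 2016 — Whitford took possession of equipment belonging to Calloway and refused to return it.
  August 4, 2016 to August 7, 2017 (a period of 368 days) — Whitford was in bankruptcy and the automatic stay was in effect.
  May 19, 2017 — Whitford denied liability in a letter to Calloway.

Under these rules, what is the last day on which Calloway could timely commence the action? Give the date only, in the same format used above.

March 2, 2018

The limitation period began to run on June 27, 2016.
8 months from June 27, 2016 is February 27, 2017.
The period was tolled for 368 days by the automatic bankruptcy stay (August 4, 2016 to August 7, 2017), pushing the deadline to March 2, 2018.
The other events in the timeline have no effect on the limitation period under the stated rules.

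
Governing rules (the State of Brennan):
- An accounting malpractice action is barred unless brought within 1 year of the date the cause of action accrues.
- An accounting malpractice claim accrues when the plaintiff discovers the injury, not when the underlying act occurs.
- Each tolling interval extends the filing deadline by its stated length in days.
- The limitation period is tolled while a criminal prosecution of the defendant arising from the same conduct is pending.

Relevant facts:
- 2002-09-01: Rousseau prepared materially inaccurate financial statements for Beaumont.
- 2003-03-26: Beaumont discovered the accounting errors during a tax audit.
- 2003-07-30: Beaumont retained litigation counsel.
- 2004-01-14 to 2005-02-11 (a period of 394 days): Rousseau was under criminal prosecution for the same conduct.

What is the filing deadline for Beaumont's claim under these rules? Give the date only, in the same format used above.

2005-04-24

Under the discovery rule, the claim accrued on 2003-03-26, when Beaumont discovered the injury — not on the 2002-09-01 date of the underlying act.
1 year from 2003-03-26 is 2004-03-26.
The period was tolled for 394 days by the pending criminal prosecution (2004-01-14 to 2005-02-11), pushing the deadline to 2005-04-24.
Nothing else in the chronology tolls or restarts the period.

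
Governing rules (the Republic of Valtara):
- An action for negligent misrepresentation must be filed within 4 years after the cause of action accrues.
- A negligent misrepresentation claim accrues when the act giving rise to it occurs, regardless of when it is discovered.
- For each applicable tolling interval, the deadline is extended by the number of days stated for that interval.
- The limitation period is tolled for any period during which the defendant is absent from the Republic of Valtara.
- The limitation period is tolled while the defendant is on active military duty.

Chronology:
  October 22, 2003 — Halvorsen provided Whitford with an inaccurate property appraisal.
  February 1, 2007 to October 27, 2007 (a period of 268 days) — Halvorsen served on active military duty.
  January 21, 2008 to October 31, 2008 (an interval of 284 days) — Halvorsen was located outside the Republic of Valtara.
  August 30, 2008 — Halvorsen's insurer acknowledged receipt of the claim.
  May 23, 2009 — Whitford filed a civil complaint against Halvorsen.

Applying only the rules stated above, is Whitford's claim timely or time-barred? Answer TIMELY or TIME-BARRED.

TIME-BARRED

The limitation period began to run on October 22, 2003.
Adding the 4 years base period to October 22, 2003 gives a deadline of October 22, 2007, before any tolling.
The defendant's active military service from February 1, 2007 to October 27, 2007 tolled the period for 268 days, extending the deadline to July 16, 2008.
The defendant's absence from the jurisdiction from January 21, 2008 to October 31, 2008 tolled the period for 284 days, extending the deadline to April 26, 2009.
None of the other events listed affects the running of the period under the stated rules.
The May 23, 2009 filing falls after the April 26, 2009 deadline; the claim is time-barred.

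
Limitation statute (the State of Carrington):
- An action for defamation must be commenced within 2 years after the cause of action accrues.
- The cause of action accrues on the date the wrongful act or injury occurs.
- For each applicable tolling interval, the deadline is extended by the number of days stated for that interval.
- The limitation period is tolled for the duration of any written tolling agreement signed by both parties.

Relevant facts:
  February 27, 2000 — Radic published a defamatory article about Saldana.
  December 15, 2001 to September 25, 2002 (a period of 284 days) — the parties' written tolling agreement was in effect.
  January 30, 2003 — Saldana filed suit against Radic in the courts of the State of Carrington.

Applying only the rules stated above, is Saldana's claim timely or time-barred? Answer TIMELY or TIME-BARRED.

The claim accrued on February 27, 2000, when the wrongful act occurred.
The untolled deadline — 2 years after February 27, 2000 — is February 27, 2002.
The period was tolled for 284 days by the written tolling agreement (December 15, 2001 to September 25, 2002), pushing the deadline to December 8, 2002.
Saldana filed on January 30, 2003, after the December 8, 2002 deadline, so the action is time-barred.

TIME-BARRED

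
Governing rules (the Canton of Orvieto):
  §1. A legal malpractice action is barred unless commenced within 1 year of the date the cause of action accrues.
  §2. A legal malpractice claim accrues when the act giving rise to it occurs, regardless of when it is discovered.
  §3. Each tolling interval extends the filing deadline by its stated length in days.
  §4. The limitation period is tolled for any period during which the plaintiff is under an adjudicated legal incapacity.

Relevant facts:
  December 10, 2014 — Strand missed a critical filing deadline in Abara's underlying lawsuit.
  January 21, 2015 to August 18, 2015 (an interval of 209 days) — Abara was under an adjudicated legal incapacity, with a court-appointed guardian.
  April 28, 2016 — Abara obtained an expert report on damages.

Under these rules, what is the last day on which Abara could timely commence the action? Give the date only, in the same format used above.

July 6, 2016

The claim accrued on December 10, 2014, when the wrongful act occurred.
The untolled deadline — 1 year after December 10, 2014 — is December 10, 2015.
The plaintiff's legal incapacity from January 21, 2015 to August 18, 2015 tolled the period for 209 days, extending the deadline to July 6, 2016.
Nothing else in the chronology tolls or restarts the period.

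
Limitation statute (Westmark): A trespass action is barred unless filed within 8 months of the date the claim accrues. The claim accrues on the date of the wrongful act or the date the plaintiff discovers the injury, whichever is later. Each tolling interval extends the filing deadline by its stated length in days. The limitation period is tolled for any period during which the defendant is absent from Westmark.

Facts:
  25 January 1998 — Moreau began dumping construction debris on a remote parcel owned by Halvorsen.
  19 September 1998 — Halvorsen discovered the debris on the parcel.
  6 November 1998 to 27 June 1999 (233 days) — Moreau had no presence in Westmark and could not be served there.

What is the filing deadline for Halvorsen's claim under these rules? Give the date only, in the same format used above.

Because discovery on 19 September 1998 post-dates the 25 January 1998 act, accrual under the later-of rule falls on 19 September 1998.
The untolled deadline — 8 months after 19 September 1998 — is 19 May 1999.
The period was tolled for 233 days by the defendant's absence from the jurisdiction (6 November 1998 to 27 June 1999), pushing the deadline to 7 January 2000.

7 January 2000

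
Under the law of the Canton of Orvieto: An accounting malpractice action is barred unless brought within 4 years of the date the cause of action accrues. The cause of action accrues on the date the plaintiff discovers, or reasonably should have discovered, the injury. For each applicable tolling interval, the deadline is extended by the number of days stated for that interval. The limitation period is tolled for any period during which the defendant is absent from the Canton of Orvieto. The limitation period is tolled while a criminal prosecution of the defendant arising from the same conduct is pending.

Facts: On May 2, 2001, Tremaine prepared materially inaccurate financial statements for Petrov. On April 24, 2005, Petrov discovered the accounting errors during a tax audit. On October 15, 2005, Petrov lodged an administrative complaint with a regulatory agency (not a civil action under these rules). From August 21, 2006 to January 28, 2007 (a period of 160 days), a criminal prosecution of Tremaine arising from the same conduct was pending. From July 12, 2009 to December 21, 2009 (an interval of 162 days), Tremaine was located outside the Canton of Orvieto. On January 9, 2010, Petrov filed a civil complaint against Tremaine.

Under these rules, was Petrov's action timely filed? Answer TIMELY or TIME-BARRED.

Under the discovery rule, the claim accrued on April 24, 2005, when Petrov discovered the injury — not on the May 2, 2001 date of the underlying act.
4 years from April 24, 2005 is April 24, 2009.
Because the pending criminal prosecution ran from August 21, 2006 to January 28, 2007, the deadline is extended by 160 days to October 1, 2009.
The period was tolled for 162 days by the defendant's absence from the jurisdiction (July 12, 2009 to December 21, 2009), pushing the deadline to March 12, 2010.
The other events in the timeline have no effect on the limitation period under the stated rules.
The January 9, 2010 filing precedes the March 12, 2010 deadline; the claim is timely.

TIMELY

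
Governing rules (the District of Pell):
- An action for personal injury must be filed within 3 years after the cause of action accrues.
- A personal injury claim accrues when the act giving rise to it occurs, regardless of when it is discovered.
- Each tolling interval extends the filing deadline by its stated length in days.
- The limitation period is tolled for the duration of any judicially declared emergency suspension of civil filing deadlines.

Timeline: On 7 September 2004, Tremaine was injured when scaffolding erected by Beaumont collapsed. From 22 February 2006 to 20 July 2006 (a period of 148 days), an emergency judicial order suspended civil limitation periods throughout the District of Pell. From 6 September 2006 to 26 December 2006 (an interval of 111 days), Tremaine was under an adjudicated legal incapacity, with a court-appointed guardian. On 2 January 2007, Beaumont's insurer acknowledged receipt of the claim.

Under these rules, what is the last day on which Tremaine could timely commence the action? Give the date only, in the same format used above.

The limitation period began to run on 7 September 2004.
3 years from 7 September 2004 is 7 September 2007.
Because the emergency suspension of filing deadlines ran from 22 February 2006 to 20 July 2006, the deadline is extended by 148 days to 2 February 2008.
No stated provision tolls the period for the plaintiff's incapacity, so the interval from 6 September 2006 to 26 December 2006 has no effect on the deadline.
None of the other events listed affects the running of the period under the stated rules.

2 February 2008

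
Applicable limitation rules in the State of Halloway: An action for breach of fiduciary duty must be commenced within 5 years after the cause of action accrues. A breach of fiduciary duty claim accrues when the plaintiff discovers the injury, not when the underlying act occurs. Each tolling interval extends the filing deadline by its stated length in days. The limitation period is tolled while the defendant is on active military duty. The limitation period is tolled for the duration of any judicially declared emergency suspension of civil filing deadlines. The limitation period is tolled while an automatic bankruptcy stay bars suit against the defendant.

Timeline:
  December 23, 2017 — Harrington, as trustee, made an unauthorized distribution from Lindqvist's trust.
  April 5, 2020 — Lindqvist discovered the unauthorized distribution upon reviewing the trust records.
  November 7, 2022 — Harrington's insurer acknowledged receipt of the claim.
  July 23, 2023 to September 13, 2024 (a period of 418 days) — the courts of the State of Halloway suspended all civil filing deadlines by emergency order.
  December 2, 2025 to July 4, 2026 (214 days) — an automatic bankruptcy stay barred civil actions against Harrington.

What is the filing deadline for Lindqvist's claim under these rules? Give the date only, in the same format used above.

Under the discovery rule, the claim accrued on April 5, 2020, when Lindqvist discovered the injury — not on the December 23, 2017 date of the underlying act.
5 years from April 5, 2020 is April 5, 2025.
The period was tolled for 418 days by the emergency suspension of filing deadlines (July 23, 2023 to September 13, 2024), pushing the deadline to May 28, 2026.
Because the automatic bankruptcy stay ran from December 2, 2025 to July 4, 2026, the deadline is extended by 214 days to December 28, 2026.
The other events in the timeline have no effect on the limitation period under the stated rules.

December 28, 2026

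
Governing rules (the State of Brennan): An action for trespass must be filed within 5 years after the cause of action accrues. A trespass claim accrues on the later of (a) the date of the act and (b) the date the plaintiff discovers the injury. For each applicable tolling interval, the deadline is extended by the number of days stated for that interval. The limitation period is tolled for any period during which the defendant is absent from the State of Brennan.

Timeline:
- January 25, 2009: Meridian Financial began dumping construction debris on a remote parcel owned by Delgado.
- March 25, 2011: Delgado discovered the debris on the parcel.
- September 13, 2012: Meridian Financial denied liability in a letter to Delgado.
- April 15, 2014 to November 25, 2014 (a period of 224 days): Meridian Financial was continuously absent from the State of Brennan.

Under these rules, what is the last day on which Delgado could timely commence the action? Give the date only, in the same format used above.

The claim accrued on March 25, 2011 — the later of the January 25, 2009 act and the March 25, 2011 discovery.
Adding the 5 years base period to March 25, 2011 gives a deadline of March 25, 2016, before any tolling.
Because the defendant's absence from the jurisdiction ran from April 15, 2014 to November 25, 2014, the deadline is extended by 224 days to November 4, 2016.
The other events in the timeline have no effect on the limitation period under the stated rules.

November 4, 2016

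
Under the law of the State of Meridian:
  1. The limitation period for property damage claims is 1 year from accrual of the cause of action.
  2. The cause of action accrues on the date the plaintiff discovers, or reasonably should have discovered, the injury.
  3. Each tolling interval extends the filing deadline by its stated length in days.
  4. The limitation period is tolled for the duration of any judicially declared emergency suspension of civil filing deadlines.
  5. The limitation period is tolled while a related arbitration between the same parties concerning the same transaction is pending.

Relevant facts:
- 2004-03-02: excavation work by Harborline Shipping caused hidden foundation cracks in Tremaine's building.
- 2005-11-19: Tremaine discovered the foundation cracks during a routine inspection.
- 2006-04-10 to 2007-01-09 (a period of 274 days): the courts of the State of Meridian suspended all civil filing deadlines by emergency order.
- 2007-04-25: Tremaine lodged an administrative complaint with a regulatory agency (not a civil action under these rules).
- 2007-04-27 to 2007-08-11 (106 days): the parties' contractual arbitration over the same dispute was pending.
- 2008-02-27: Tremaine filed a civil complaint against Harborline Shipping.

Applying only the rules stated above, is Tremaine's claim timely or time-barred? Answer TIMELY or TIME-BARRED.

Under the discovery rule, the claim accrued on 2005-11-19, when Tremaine discovered the injury — not on the 2004-03-02 date of the underlying act.
1 year from 2005-11-19 is 2006-11-19.
The period was tolled for 274 days by the emergency suspension of filing deadlines (2006-04-10 to 2007-01-09), pushing the deadline to 2007-08-20.
The period was tolled for 106 days by the pending related arbitration (2007-04-27 to 2007-08-11), pushing the deadline to 2007-12-04.
None of the other events listed affects the running of the period under the stated rules.
The 2008-02-27 filing falls after the 2007-12-04 deadline; the claim is time-barred.

TIME-BARRED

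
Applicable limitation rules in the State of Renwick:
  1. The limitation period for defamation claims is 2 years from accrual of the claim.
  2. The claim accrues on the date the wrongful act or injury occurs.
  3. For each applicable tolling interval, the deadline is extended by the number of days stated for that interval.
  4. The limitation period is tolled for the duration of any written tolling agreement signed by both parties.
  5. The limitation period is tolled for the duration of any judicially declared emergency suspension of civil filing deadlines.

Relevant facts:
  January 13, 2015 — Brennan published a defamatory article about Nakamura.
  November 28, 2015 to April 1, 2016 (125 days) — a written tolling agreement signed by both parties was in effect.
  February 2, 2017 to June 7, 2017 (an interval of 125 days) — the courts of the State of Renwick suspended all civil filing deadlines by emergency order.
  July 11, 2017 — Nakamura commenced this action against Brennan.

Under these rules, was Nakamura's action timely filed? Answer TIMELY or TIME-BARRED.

TIMELY

The claim accrued on January 13, 2015, the date of the act.
The untolled deadline — 2 years after January 13, 2015 — is January 13, 2017.
The written tolling agreement from November 28, 2015 to April 1, 2016 tolled the period for 125 days, extending the deadline to May 18, 2017.
The emergency suspension of filing deadlines from February 2, 2017 to June 7, 2017 tolled the period for 125 days, extending the deadline to September 20, 2017.
Filing on July 11, 2017 beat the September 20, 2017 deadline — the action is timely.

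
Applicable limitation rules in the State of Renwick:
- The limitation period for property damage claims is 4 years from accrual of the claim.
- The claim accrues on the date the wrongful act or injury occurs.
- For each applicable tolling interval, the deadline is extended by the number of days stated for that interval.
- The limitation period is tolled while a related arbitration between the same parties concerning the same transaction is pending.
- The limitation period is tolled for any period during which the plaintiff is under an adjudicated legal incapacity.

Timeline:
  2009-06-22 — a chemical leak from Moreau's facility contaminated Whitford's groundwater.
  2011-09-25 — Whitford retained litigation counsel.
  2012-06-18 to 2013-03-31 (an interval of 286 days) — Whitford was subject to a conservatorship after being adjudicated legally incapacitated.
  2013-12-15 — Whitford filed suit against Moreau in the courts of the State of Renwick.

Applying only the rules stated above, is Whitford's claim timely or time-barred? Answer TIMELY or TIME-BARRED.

TIMELY

The claim accrued on 2009-06-22, the date of the act.
Adding the 4 years base period to 2009-06-22 gives a deadline of 2013-06-22, before any tolling.
The plaintiff's legal incapacity from 2012-06-18 to 2013-03-31 tolled the period for 286 days, extending the deadline to 2014-04-04.
None of the other events listed affects the running of the period under the stated rules.
Whitford filed on 2013-12-15, before the 2014-04-04 deadline, so the action is timely.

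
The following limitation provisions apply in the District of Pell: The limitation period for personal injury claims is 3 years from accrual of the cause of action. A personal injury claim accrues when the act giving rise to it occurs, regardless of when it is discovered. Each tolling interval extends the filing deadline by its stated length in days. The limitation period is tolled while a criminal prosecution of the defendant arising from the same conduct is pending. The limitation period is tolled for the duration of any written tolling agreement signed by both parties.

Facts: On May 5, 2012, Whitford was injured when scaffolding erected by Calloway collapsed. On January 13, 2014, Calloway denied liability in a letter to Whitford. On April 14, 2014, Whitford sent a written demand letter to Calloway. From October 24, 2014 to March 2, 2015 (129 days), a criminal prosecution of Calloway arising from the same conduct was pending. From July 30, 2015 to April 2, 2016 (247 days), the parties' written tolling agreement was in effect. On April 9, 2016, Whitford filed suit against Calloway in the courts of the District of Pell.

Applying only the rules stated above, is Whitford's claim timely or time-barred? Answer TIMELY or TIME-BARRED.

TIMELY

The limitation period began to run on May 5, 2012.
Adding the 3 years base period to May 5, 2012 gives a deadline of May 5, 2015, before any tolling.
The pending criminal prosecution from October 24, 2014 to March 2, 2015 tolled the period for 129 days, extending the deadline to September 11, 2015.
Because the written tolling agreement ran from July 30, 2015 to April 2, 2016, the deadline is extended by 247 days to May 15, 2016.
The other events in the timeline have no effect on the limitation period under the stated rules.
Filing on April 9, 2016 beat the May 15, 2016 deadline — the action is timely.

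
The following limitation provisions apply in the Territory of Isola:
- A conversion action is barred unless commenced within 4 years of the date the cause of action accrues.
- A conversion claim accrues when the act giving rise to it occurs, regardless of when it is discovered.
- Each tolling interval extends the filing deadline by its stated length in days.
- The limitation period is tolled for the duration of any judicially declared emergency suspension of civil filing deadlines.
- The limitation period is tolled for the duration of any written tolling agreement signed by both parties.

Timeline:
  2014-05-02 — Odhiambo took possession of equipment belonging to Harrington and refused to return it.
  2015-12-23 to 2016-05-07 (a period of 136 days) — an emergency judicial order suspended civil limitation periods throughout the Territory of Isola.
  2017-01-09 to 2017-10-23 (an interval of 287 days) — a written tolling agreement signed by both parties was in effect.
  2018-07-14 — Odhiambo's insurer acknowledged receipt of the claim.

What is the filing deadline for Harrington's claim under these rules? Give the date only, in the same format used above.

The limitation period began to run on 2014-05-02.
Adding the 4 years base period to 2014-05-02 gives a deadline of 2018-05-02, before any tolling.
Because the emergency suspension of filing deadlines ran from 2015-12-23 to 2016-05-07, the deadline is extended by 136 days to 2018-09-15.
Because the written tolling agreement ran from 2017-01-09 to 2017-10-23, the deadline is extended by 287 days to 2019-06-29.
Nothing else in the chronology tolls or restarts the period.

2019-06-29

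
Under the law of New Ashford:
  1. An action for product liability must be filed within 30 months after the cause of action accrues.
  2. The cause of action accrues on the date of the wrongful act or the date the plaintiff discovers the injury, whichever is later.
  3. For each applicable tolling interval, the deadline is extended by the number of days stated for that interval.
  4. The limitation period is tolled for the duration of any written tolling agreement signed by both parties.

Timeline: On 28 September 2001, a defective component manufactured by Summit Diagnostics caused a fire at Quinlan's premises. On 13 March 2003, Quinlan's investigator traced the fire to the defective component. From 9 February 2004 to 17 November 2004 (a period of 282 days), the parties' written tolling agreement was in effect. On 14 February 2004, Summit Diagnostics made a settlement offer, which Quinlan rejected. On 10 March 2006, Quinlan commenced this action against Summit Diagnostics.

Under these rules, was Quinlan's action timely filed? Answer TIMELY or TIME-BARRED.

Because discovery on 13 March 2003 post-dates the 28 September 2001 act, accrual under the later-of rule falls on 13 March 2003.
Adding the 30 months base period to 13 March 2003 gives a deadline of 13 September 2005, before any tolling.
The written tolling agreement from 9 February 2004 to 17 November 2004 tolled the period for 282 days, extending the deadline to 22 June 2006.
The other events in the timeline have no effect on the limitation period under the stated rules.
The 10 March 2006 filing precedes the 22 June 2006 deadline; the claim is timely.

TIMELY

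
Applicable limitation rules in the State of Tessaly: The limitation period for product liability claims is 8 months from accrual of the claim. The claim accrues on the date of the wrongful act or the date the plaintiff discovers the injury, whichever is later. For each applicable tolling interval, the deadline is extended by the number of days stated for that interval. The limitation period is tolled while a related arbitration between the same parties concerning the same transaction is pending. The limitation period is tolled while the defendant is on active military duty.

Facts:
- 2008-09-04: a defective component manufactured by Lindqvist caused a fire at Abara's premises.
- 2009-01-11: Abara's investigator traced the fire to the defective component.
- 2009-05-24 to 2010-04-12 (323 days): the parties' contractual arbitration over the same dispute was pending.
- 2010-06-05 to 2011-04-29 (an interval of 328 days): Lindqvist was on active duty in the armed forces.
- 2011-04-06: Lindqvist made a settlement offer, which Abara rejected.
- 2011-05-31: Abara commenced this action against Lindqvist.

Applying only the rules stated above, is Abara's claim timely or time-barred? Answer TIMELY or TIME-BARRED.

The claim accrued on 2009-01-11 — the later of the 2008-09-04 act and the 2009-01-11 discovery.
Adding the 8 months base period to 2009-01-11 gives a deadline of 2009-09-11, before any tolling.
Because the pending related arbitration ran from 2009-05-24 to 2010-04-12, the deadline is extended by 323 days to 2010-07-31.
The period was tolled for 328 days by the defendant's active military service (2010-06-05 to 2011-04-29), pushing the deadline to 2011-06-24.
None of the other events listed affects the running of the period under the stated rules.
Filing on 2011-05-31 beat the 2011-06-24 deadline — the action is timely.

TIMELY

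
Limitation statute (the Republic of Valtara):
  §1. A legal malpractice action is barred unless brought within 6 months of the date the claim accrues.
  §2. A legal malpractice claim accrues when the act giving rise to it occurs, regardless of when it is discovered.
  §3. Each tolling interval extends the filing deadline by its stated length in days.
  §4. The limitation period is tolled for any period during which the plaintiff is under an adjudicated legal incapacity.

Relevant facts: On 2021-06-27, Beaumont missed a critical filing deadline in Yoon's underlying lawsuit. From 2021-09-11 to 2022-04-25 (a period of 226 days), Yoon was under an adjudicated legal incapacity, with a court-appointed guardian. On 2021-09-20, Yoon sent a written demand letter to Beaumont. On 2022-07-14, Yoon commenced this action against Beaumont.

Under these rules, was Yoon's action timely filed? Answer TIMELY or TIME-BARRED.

TIMELY

The claim accrued on 2021-06-27, when the wrongful act occurred.
The untolled deadline — 6 months after 2021-06-27 — is 2021-12-27.
The period was tolled for 226 days by the plaintiff's legal incapacity (2021-09-11 to 2022-04-25), pushing the deadline to 2022-08-10.
The other events in the timeline have no effect on the limitation period under the stated rules.
Filing on 2022-07-14 beat the 2022-08-10 deadline — the action is timely.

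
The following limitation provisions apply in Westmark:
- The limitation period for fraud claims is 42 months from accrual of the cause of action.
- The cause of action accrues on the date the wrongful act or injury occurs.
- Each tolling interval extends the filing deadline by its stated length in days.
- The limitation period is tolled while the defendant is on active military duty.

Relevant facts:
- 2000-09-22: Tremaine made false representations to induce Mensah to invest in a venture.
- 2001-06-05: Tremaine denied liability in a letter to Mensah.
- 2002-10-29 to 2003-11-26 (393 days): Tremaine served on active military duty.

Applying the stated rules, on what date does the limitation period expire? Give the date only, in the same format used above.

The claim accrued on 2000-09-22, when the wrongful act occurred.
The untolled deadline — 42 months after 2000-09-22 — is 2004-03-22.
Because the defendant's active military service ran from 2002-10-29 to 2003-11-26, the deadline is extended by 393 days to 2005-04-19.
None of the other events listed affects the running of the period under the stated rules.

2005-04-19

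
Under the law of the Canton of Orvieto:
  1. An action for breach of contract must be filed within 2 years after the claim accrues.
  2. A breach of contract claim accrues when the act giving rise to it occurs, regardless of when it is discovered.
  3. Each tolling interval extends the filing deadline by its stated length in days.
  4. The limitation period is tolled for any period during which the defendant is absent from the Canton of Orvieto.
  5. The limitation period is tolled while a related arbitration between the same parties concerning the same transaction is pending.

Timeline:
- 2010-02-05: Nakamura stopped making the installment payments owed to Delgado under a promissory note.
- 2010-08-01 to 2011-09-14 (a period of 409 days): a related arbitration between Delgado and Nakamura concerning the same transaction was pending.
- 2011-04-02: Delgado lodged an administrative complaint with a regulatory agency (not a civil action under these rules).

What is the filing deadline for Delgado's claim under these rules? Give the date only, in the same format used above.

2013-03-20

The claim accrued on 2010-02-05, the date of the act.
2 years from 2010-02-05 is 2012-02-05.
The pending related arbitration from 2010-08-01 to 2011-09-14 tolled the period for 409 days, extending the deadline to 2013-03-20.
Nothing else in the chronology tolls or restarts the period.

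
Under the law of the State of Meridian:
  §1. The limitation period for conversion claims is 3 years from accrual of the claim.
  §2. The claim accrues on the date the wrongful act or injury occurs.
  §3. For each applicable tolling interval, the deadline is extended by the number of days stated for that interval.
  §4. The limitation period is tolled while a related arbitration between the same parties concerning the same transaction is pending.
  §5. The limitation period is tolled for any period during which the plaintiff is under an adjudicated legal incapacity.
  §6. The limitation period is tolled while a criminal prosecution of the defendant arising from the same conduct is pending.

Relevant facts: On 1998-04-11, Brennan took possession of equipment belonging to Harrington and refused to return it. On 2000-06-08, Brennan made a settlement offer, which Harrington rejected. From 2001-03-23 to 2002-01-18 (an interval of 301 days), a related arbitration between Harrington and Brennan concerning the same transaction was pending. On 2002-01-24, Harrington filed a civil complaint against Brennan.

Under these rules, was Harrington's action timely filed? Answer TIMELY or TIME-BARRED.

TIMELY

The claim accrued on 1998-04-11, the date of the act.
The untolled deadline — 3 years after 1998-04-11 — is 2001-04-11.
Because the pending related arbitration ran from 2001-03-23 to 2002-01-18, the deadline is extended by 301 days to 2002-02-06.
None of the other events listed affects the running of the period under the stated rules.
The 2002-01-24 filing precedes the 2002-02-06 deadline; the claim is timely.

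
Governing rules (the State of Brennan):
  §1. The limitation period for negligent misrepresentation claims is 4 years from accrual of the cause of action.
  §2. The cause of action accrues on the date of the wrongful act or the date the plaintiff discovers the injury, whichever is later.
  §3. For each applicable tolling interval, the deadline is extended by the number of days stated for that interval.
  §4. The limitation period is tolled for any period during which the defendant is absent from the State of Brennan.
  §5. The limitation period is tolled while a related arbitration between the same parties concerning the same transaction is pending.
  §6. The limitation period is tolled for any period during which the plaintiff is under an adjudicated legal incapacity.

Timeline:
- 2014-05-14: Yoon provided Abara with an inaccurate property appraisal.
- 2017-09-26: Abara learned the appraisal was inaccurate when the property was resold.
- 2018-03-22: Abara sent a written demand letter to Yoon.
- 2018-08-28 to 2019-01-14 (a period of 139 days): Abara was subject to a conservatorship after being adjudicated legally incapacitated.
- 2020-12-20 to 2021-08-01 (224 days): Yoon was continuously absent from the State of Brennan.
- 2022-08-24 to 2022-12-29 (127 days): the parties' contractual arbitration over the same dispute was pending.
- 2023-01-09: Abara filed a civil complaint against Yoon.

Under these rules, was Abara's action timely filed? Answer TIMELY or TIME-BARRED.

TIMELY

Taking the later of the act (2014-05-14) and discovery (2017-09-26), the claim accrued on 2017-09-26.
Adding the 4 years base period to 2017-09-26 gives a deadline of 2021-09-26, before any tolling.
The plaintiff's legal incapacity from 2018-08-28 to 2019-01-14 tolled the period for 139 days, extending the deadline to 2022-02-12.
The defendant's absence from the jurisdiction from 2020-12-20 to 2021-08-01 tolled the period for 224 days, extending the deadline to 2022-09-24.
Because the pending related arbitration ran from 2022-08-24 to 2022-12-29, the deadline is extended by 127 days to 2023-01-29.
None of the other events listed affects the running of the period under the stated rules.
Filing on 2023-01-09 beat the 2023-01-29 deadline — the action is timely.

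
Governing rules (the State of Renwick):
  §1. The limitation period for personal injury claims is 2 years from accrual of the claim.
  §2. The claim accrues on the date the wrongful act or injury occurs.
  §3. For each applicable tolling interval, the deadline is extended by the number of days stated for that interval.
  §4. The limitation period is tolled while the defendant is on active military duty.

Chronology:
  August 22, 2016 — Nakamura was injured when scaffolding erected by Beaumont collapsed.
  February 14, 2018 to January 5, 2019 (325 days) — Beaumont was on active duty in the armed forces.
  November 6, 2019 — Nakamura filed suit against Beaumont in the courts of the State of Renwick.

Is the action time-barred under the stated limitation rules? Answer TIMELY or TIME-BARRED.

TIME-BARRED

The limitation period began to run on August 22, 2016.
2 years from August 22, 2016 is August 22, 2018.
Because the defendant's active military service ran from February 14, 2018 to January 5, 2019, the deadline is extended by 325 days to July 13, 2019.
The November 6, 2019 filing falls after the July 13, 2019 deadline; the claim is time-barred.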